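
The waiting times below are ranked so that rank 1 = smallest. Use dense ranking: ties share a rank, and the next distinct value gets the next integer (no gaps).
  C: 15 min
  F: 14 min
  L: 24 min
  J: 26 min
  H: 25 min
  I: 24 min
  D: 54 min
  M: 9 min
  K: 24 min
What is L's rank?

Sorted (ascending): 9, 14, 15, 24, 24, 24, 25, 26, 54
The 3 values of 24 share dense rank 4.
Remaining distinct values take the next consecutive integers.
L has value 24 min → rank 4.

4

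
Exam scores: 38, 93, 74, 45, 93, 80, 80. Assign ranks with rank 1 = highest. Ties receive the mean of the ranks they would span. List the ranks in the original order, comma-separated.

Sorted (descending): 93, 93, 80, 80, 74, 45, 38
The 2 values of 93 occupy positions 1–2 → average rank (1+2)/2 = 1.5.
The 2 values of 80 occupy positions 3–4 → average rank (3+4)/2 = 3.5.

7, 1.5, 5, 6, 1.5, 3.5, 3.5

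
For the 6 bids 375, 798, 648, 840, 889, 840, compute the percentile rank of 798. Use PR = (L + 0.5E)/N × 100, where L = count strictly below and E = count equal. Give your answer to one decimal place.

N = 6.
Strictly below 798: 2. Equal to 798: 1.
PR = (2 + 0.5·1)/6 × 100 = 41.7

41.7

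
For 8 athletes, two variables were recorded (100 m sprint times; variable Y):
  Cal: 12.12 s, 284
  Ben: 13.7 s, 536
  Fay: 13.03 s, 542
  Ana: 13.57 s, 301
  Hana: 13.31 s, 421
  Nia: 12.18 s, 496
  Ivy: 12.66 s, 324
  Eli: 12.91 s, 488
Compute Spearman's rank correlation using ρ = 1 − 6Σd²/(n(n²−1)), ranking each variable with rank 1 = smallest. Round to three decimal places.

Ranks of variable 1: 1, 8, 5, 7, 6, 2, 3, 4
Ranks of variable 2: 1, 7, 8, 2, 4, 6, 3, 5
d = r₁ − r₂: 0, 1, -3, 5, 2, -4, 0, -1
d²: 0, 1, 9, 25, 4, 16, 0, 1; Σd² = 56
ρ = 1 − 6·56/(8·63) = 1 − 336/504 = 0.333

0.333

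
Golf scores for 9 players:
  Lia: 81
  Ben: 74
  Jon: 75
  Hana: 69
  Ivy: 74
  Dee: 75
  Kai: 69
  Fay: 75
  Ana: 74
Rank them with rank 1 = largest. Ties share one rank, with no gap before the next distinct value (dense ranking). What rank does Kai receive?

Sorted (descending): 81, 75, 75, 75, 74, 74, 74, 69, 69
The 3 values of 75 share dense rank 2.
The 3 values of 74 share dense rank 3.
The 2 values of 69 share dense rank 4.
Remaining distinct values take the next consecutive integers.
Kai has value 69 → rank 4.

4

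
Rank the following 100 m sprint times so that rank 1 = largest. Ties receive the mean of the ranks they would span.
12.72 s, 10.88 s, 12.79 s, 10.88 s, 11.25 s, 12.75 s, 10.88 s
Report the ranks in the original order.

3, 6, 1, 6, 4, 2, 6

Sorted (descending): 12.79, 12.75, 12.72, 11.25, 10.88, 10.88, 10.88
The 3 values of 10.88 occupy positions 5–7 → average rank 6.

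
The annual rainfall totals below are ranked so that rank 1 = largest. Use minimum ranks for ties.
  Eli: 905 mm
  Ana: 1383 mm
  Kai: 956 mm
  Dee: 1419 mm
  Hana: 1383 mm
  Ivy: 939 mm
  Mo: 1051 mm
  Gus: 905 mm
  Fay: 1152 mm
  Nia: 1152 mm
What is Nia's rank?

4

Sorted (descending): 1419, 1383, 1383, 1152, 1152, 1051, 956, 939, 905, 905
The 2 values of 1383 occupy positions 2–3 → each gets rank 2.
The 2 values of 1152 occupy positions 4–5 → each gets rank 4.
The 2 values of 905 occupy positions 9–10 → each gets rank 9.
Nia has value 1152 mm → rank 4.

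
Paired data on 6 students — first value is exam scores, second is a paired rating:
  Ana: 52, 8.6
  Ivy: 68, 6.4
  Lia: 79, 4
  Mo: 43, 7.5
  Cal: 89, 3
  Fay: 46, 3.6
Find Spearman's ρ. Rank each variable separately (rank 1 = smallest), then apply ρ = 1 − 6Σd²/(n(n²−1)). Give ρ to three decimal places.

Ranks of variable 1: 3, 4, 5, 1, 6, 2
Ranks of variable 2: 6, 4, 3, 5, 1, 2
d = r₁ − r₂: -3, 0, 2, -4, 5, 0
d²: 9, 0, 4, 16, 25, 0; Σd² = 54
ρ = 1 − 6·54/(6·35) = 1 − 324/210 = -0.543

-0.543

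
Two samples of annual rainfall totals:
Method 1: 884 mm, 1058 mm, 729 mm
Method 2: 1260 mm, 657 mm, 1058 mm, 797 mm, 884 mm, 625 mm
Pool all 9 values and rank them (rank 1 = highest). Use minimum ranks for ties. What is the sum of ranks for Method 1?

13

Sorted (descending): 1260, 1058, 1058, 884, 884, 797, 729, 657, 625
The 2 values of 1058 occupy positions 2–3 → each gets rank 2.
The 2 values of 884 occupy positions 4–5 → each gets rank 4.
Method 1 values → pooled ranks: 884→4, 1058→2, 729→7
Rank sum = 4 + 2 + 7 = 13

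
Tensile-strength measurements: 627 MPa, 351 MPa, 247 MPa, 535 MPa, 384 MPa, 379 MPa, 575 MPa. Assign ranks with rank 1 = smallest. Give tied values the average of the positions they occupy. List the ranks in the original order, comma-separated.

Sorted (ascending): 247, 351, 379, 384, 535, 575, 627
No ties — each value takes its position as its rank.

7, 2, 1, 5, 4, 3, 6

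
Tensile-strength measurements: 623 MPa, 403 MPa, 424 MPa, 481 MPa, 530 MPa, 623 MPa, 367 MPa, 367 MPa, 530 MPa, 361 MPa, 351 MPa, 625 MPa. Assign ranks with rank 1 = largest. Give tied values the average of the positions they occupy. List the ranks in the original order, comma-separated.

Sorted (descending): 625, 623, 623, 530, 530, 481, 424, 403, 367, 367, 361, 351
The 2 values of 623 occupy positions 2–3 → average rank (2+3)/2 = 2.5.
The 2 values of 530 occupy positions 4–5 → average rank (4+5)/2 = 4.5.
The 2 values of 367 occupy positions 9–10 → average rank (9+10)/2 = 9.5.

2.5, 8, 7, 6, 4.5, 2.5, 9.5, 9.5, 4.5, 11, 12, 1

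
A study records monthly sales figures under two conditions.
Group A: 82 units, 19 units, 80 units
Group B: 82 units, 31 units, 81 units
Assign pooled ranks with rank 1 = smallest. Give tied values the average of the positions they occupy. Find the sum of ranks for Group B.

Sorted (ascending): 19, 31, 80, 81, 82, 82
The 2 values of 82 occupy positions 5–6 → average rank (5+6)/2 = 5.5.
Group B values → pooled ranks: 82→5.5, 31→2, 81→4
Rank sum = 5.5 + 2 + 4 = 11.5

11.5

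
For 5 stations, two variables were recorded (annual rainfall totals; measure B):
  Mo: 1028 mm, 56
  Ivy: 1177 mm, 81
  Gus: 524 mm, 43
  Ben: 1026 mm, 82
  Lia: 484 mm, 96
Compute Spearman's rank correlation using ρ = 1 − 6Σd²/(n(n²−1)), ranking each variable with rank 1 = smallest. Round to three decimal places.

-0.300

Ranks of variable 1: 4, 5, 2, 3, 1
Ranks of variable 2: 2, 3, 1, 4, 5
d = r₁ − r₂: 2, 2, 1, -1, -4
d²: 4, 4, 1, 1, 16; Σd² = 26
ρ = 1 − 6·26/(5·24) = 1 − 156/120 = -0.300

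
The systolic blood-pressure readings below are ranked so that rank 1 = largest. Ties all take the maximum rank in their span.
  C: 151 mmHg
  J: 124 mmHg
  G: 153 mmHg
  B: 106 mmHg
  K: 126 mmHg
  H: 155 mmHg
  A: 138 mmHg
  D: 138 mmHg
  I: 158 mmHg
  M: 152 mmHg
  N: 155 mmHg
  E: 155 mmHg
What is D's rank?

9

Sorted (descending): 158, 155, 155, 155, 153, 152, 151, 138, 138, 126, 124, 106
The 3 values of 155 occupy positions 2–4 → each gets rank 4.
The 2 values of 138 occupy positions 8–9 → each gets rank 9.
D has value 138 mmHg → rank 9.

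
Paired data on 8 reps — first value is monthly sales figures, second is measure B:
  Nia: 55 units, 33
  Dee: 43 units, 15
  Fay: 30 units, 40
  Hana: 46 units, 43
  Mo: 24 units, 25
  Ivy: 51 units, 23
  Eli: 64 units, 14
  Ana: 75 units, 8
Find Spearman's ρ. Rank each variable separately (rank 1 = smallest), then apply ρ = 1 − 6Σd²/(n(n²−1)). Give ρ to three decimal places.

-0.571

Ranks of variable 1: 6, 3, 2, 4, 1, 5, 7, 8
Ranks of variable 2: 6, 3, 7, 8, 5, 4, 2, 1
d = r₁ − r₂: 0, 0, -5, -4, -4, 1, 5, 7
d²: 0, 0, 25, 16, 16, 1, 25, 49; Σd² = 132
ρ = 1 − 6·132/(8·63) = 1 − 792/504 = -0.571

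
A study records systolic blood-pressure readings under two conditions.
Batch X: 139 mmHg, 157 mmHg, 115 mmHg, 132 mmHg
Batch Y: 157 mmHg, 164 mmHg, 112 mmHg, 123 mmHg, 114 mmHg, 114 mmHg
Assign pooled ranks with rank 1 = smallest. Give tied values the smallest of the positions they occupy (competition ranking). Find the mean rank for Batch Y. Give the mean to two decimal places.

4.67

Sorted (ascending): 112, 114, 114, 115, 123, 132, 139, 157, 157, 164
The 2 values of 114 occupy positions 2–3 → each gets rank 2.
The 2 values of 157 occupy positions 8–9 → each gets rank 8.
Batch Y values → pooled ranks: 157→8, 164→10, 112→1, 123→5, 114→2, 114→2
Mean rank = (8 + 10 + 1 + 5 + 2 + 2) / 6 = 4.67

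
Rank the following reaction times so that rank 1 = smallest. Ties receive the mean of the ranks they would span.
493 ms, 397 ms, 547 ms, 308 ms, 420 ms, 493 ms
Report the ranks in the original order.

4.5, 2, 6, 1, 3, 4.5

Sorted (ascending): 308, 397, 420, 493, 493, 547
The 2 values of 493 occupy positions 4–5 → average rank (4+5)/2 = 4.5.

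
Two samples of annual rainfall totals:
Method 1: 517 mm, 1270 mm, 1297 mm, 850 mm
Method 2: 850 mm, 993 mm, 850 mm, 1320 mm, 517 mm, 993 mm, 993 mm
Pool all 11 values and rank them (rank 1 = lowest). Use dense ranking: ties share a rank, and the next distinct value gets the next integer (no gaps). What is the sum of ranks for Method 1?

Sorted (ascending): 517, 517, 850, 850, 850, 993, 993, 993, 1270, 1297, 1320
The 2 values of 517 share dense rank 1.
The 3 values of 850 share dense rank 2.
The 3 values of 993 share dense rank 3.
Remaining distinct values take the next consecutive integers.
Method 1 values → pooled ranks: 517→1, 1270→4, 1297→5, 850→2
Rank sum = 1 + 4 + 5 + 2 = 12

12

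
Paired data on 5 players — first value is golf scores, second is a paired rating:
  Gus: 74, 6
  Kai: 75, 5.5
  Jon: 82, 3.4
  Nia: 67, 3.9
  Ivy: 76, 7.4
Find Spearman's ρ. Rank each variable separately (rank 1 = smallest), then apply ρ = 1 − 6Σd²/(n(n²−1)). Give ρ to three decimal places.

Ranks of variable 1: 2, 3, 5, 1, 4
Ranks of variable 2: 4, 3, 1, 2, 5
d = r₁ − r₂: -2, 0, 4, -1, -1
d²: 4, 0, 16, 1, 1; Σd² = 22
ρ = 1 − 6·22/(5·24) = 1 − 132/120 = -0.100

-0.100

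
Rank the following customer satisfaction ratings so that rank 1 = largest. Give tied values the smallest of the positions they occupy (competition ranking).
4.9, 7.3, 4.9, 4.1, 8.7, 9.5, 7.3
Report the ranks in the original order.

Sorted (descending): 9.5, 8.7, 7.3, 7.3, 4.9, 4.9, 4.1
The 2 values of 7.3 occupy positions 3–4 → each gets rank 3.
The 2 values of 4.9 occupy positions 5–6 → each gets rank 5.

5, 3, 5, 7, 2, 1, 3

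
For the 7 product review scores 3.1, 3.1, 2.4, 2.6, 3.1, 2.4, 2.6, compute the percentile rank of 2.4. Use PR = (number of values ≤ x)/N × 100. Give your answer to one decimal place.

28.6

N = 7.
Strictly below 2.4: 0. Equal to 2.4: 2.
PR = 2/7 × 100 = 28.6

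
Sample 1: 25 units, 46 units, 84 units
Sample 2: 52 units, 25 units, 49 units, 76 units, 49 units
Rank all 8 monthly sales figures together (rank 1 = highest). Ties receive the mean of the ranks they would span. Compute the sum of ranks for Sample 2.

21.5

Sorted (descending): 84, 76, 52, 49, 49, 46, 25, 25
The 2 values of 49 occupy positions 4–5 → average rank (4+5)/2 = 4.5.
The 2 values of 25 occupy positions 7–8 → average rank (7+8)/2 = 7.5.
Sample 2 values → pooled ranks: 52→3, 25→7.5, 49→4.5, 76→2, 49→4.5
Rank sum = 3 + 7.5 + 4.5 + 2 + 4.5 = 21.5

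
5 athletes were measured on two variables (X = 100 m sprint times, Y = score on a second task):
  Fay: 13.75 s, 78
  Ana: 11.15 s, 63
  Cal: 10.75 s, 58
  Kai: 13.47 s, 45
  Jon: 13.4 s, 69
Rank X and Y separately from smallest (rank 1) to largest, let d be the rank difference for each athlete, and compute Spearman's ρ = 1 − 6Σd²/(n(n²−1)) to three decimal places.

0.400

Ranks of variable 1: 5, 2, 1, 4, 3
Ranks of variable 2: 5, 3, 2, 1, 4
d = r₁ − r₂: 0, -1, -1, 3, -1
d²: 0, 1, 1, 9, 1; Σd² = 12
ρ = 1 − 6·12/(5·24) = 1 − 72/120 = 0.400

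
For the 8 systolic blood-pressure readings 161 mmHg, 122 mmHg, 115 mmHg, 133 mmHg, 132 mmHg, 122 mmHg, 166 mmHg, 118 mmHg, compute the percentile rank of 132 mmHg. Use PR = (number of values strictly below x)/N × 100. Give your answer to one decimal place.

50.0

N = 8.
Strictly below 132: 4. Equal to 132: 1.
PR = 4/8 × 100 = 50.0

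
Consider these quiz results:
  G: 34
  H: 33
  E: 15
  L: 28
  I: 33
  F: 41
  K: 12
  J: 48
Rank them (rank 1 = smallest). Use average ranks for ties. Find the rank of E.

2

Sorted (ascending): 12, 15, 28, 33, 33, 34, 41, 48
The 2 values of 33 occupy positions 4–5 → average rank (4+5)/2 = 4.5.
E has value 15 → rank 2.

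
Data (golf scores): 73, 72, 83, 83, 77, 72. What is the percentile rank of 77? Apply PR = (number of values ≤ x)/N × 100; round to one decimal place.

66.7

N = 6.
Strictly below 77: 3. Equal to 77: 1.
PR = 4/6 × 100 = 66.7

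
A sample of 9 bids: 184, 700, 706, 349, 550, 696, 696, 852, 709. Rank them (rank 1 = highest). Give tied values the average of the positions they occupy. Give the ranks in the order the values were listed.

Sorted (descending): 852, 709, 706, 700, 696, 696, 550, 349, 184
The 2 values of 696 occupy positions 5–6 → average rank (5+6)/2 = 5.5.

9, 4, 3, 8, 7, 5.5, 5.5, 1, 2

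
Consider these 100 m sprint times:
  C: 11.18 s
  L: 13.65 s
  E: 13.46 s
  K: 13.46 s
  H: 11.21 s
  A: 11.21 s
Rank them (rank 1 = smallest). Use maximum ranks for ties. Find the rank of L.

Sorted (ascending): 11.18, 11.21, 11.21, 13.46, 13.46, 13.65
The 2 values of 11.21 occupy positions 2–3 → each gets rank 3.
The 2 values of 13.46 occupy positions 4–5 → each gets rank 5.
L has value 13.65 s → rank 6.

6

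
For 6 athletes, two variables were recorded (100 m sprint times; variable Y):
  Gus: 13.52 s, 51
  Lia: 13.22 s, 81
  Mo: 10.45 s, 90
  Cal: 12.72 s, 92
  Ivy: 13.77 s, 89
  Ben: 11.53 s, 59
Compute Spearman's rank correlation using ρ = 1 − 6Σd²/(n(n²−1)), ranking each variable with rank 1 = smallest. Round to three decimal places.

Ranks of variable 1: 5, 4, 1, 3, 6, 2
Ranks of variable 2: 1, 3, 5, 6, 4, 2
d = r₁ − r₂: 4, 1, -4, -3, 2, 0
d²: 16, 1, 16, 9, 4, 0; Σd² = 46
ρ = 1 − 6·46/(6·35) = 1 − 276/210 = -0.314

-0.314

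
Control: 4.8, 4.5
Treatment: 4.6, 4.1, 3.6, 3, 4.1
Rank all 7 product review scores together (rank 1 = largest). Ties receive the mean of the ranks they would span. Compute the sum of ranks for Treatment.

24

Sorted (descending): 4.8, 4.6, 4.5, 4.1, 4.1, 3.6, 3
The 2 values of 4.1 occupy positions 4–5 → average rank (4+5)/2 = 4.5.
Treatment values → pooled ranks: 4.6→2, 4.1→4.5, 3.6→6, 3→7, 4.1→4.5
Rank sum = 2 + 4.5 + 6 + 7 + 4.5 = 24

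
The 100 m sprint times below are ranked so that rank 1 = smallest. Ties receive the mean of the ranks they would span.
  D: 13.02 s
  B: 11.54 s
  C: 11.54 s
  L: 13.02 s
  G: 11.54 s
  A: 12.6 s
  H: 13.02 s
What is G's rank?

2

Sorted (ascending): 11.54, 11.54, 11.54, 12.6, 13.02, 13.02, 13.02
The 3 values of 11.54 occupy positions 1–3 → average rank 2.
The 3 values of 13.02 occupy positions 5–7 → average rank 6.
G has value 11.54 s → rank 2.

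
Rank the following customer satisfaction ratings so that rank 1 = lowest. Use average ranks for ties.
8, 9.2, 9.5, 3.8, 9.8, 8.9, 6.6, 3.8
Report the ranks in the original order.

Sorted (ascending): 3.8, 3.8, 6.6, 8, 8.9, 9.2, 9.5, 9.8
The 2 values of 3.8 occupy positions 1–2 → average rank (1+2)/2 = 1.5.

4, 6, 7, 1.5, 8, 5, 3, 1.5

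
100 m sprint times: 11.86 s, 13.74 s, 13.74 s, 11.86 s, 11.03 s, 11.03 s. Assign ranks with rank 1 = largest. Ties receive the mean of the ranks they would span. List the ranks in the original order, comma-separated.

Sorted (descending): 13.74, 13.74, 11.86, 11.86, 11.03, 11.03
The 2 values of 13.74 occupy positions 1–2 → average rank (1+2)/2 = 1.5.
The 2 values of 11.86 occupy positions 3–4 → average rank (3+4)/2 = 3.5.
The 2 values of 11.03 occupy positions 5–6 → average rank (5+6)/2 = 5.5.

3.5, 1.5, 1.5, 3.5, 5.5, 5.5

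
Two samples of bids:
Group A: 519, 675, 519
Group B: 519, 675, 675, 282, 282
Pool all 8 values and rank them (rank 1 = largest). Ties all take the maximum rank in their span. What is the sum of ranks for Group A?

15

Sorted (descending): 675, 675, 675, 519, 519, 519, 282, 282
The 3 values of 675 occupy positions 1–3 → each gets rank 3.
The 3 values of 519 occupy positions 4–6 → each gets rank 6.
The 2 values of 282 occupy positions 7–8 → each gets rank 8.
Group A values → pooled ranks: 519→6, 675→3, 519→6
Rank sum = 6 + 3 + 6 = 15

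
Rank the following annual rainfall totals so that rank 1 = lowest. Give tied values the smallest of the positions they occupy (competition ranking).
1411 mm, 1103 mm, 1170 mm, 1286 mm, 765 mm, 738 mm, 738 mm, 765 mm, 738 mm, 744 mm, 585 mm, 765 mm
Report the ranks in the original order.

Sorted (ascending): 585, 738, 738, 738, 744, 765, 765, 765, 1103, 1170, 1286, 1411
The 3 values of 738 occupy positions 2–4 → each gets rank 2.
The 3 values of 765 occupy positions 6–8 → each gets rank 6.

12, 9, 10, 11, 6, 2, 2, 6, 2, 5, 1, 6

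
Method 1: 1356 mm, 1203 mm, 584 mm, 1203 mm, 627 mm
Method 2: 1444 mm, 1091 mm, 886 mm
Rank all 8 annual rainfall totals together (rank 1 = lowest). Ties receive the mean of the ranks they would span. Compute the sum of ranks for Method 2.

15

Sorted (ascending): 584, 627, 886, 1091, 1203, 1203, 1356, 1444
The 2 values of 1203 occupy positions 5–6 → average rank (5+6)/2 = 5.5.
Method 2 values → pooled ranks: 1444→8, 1091→4, 886→3
Rank sum = 8 + 4 + 3 = 15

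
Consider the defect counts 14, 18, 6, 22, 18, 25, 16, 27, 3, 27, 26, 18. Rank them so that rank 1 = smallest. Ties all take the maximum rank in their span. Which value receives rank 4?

Sorted (ascending): 3, 6, 14, 16, 18, 18, 18, 22, 25, 26, 27, 27
The 3 values of 18 occupy positions 5–7 → each gets rank 7.
The 2 values of 27 occupy positions 11–12 → each gets rank 12.
Rank 4 → value 16.

16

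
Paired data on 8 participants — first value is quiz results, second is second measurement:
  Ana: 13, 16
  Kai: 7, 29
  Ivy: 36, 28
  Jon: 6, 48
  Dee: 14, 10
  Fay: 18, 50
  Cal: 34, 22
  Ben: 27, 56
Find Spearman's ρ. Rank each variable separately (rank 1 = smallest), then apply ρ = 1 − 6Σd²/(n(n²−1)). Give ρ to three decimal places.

Ranks of variable 1: 3, 2, 8, 1, 4, 5, 7, 6
Ranks of variable 2: 2, 5, 4, 6, 1, 7, 3, 8
d = r₁ − r₂: 1, -3, 4, -5, 3, -2, 4, -2
d²: 1, 9, 16, 25, 9, 4, 16, 4; Σd² = 84
ρ = 1 − 6·84/(8·63) = 1 − 504/504 = 0.000

0.000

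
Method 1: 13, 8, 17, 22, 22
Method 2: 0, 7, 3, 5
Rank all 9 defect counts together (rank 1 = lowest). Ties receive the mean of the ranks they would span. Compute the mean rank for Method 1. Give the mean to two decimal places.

7.00

Sorted (ascending): 0, 3, 5, 7, 8, 13, 17, 22, 22
The 2 values of 22 occupy positions 8–9 → average rank (8+9)/2 = 8.5.
Method 1 values → pooled ranks: 13→6, 8→5, 17→7, 22→8.5, 22→8.5
Mean rank = (6 + 5 + 7 + 8.5 + 8.5) / 5 = 7.00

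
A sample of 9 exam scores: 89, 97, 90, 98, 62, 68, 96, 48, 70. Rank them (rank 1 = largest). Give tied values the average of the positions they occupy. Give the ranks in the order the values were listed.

Sorted (descending): 98, 97, 96, 90, 89, 70, 68, 62, 48
No ties — each value takes its position as its rank.

5, 2, 4, 1, 8, 7, 3, 9, 6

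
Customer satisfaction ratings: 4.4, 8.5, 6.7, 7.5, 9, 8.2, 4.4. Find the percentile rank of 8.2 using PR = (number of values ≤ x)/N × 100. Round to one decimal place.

N = 7.
Strictly below 8.2: 4. Equal to 8.2: 1.
PR = 5/7 × 100 = 71.4

71.4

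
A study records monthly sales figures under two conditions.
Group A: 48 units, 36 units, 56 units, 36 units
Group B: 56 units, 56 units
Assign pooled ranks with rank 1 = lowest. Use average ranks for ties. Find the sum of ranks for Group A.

11

Sorted (ascending): 36, 36, 48, 56, 56, 56
The 2 values of 36 occupy positions 1–2 → average rank (1+2)/2 = 1.5.
The 3 values of 56 occupy positions 4–6 → average rank 5.
Group A values → pooled ranks: 48→3, 36→1.5, 56→5, 36→1.5
Rank sum = 3 + 1.5 + 5 + 1.5 = 11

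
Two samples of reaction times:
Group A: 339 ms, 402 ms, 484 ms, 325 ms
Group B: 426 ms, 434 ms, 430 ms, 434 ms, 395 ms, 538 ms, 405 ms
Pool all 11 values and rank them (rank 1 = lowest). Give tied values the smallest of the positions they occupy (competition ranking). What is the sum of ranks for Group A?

Sorted (ascending): 325, 339, 395, 402, 405, 426, 430, 434, 434, 484, 538
The 2 values of 434 occupy positions 8–9 → each gets rank 8.
Group A values → pooled ranks: 339→2, 402→4, 484→10, 325→1
Rank sum = 2 + 4 + 10 + 1 = 17

17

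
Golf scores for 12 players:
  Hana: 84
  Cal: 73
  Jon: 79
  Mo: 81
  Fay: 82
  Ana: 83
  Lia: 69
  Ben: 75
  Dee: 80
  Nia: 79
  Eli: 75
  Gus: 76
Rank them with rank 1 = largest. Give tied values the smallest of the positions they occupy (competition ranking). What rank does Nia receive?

6

Sorted (descending): 84, 83, 82, 81, 80, 79, 79, 76, 75, 75, 73, 69
The 2 values of 79 occupy positions 6–7 → each gets rank 6.
The 2 values of 75 occupy positions 9–10 → each gets rank 9.
Nia has value 79 → rank 6.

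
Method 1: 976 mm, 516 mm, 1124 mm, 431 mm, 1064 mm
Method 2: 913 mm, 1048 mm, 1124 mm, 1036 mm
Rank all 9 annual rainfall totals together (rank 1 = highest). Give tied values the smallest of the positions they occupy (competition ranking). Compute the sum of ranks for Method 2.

Sorted (descending): 1124, 1124, 1064, 1048, 1036, 976, 913, 516, 431
The 2 values of 1124 occupy positions 1–2 → each gets rank 1.
Method 2 values → pooled ranks: 913→7, 1048→4, 1124→1, 1036→5
Rank sum = 7 + 4 + 1 + 5 = 17

17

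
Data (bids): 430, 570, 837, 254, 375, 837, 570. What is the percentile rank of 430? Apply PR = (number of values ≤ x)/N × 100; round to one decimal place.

N = 7.
Strictly below 430: 2. Equal to 430: 1.
PR = 3/7 × 100 = 42.9

42.9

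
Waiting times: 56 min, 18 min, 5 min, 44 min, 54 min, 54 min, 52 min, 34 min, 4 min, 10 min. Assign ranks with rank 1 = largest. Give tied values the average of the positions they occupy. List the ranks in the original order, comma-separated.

1, 7, 9, 5, 2.5, 2.5, 4, 6, 10, 8

Sorted (descending): 56, 54, 54, 52, 44, 34, 18, 10, 5, 4
The 2 values of 54 occupy positions 2–3 → average rank (2+3)/2 = 2.5.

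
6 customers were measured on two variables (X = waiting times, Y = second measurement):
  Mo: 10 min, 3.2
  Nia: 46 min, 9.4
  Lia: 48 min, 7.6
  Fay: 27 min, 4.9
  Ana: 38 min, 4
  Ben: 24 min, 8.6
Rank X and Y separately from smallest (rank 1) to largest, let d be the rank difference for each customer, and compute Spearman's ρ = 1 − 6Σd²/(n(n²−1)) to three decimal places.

Ranks of variable 1: 1, 5, 6, 3, 4, 2
Ranks of variable 2: 1, 6, 4, 3, 2, 5
d = r₁ − r₂: 0, -1, 2, 0, 2, -3
d²: 0, 1, 4, 0, 4, 9; Σd² = 18
ρ = 1 − 6·18/(6·35) = 1 − 108/210 = 0.486

0.486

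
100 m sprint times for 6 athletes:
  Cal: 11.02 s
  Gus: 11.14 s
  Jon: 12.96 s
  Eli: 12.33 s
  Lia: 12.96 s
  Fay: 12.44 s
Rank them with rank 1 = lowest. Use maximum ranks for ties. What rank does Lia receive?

6

Sorted (ascending): 11.02, 11.14, 12.33, 12.44, 12.96, 12.96
The 2 values of 12.96 occupy positions 5–6 → each gets rank 6.
Lia has value 12.96 s → rank 6.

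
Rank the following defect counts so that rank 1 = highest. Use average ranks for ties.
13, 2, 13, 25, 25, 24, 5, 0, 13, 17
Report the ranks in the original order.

6, 9, 6, 1.5, 1.5, 3, 8, 10, 6, 4

Sorted (descending): 25, 25, 24, 17, 13, 13, 13, 5, 2, 0
The 2 values of 25 occupy positions 1–2 → average rank (1+2)/2 = 1.5.
The 3 values of 13 occupy positions 5–7 → average rank 6.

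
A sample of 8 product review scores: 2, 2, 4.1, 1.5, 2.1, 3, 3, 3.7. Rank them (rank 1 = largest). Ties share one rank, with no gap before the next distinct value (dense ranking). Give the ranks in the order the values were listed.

5, 5, 1, 6, 4, 3, 3, 2

Sorted (descending): 4.1, 3.7, 3, 3, 2.1, 2, 2, 1.5
The 2 values of 3 share dense rank 3.
The 2 values of 2 share dense rank 5.
Remaining distinct values take the next consecutive integers.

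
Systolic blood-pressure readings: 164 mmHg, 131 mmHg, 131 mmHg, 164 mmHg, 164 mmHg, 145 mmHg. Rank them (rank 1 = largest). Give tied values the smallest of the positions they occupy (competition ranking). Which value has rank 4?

Sorted (descending): 164, 164, 164, 145, 131, 131
The 3 values of 164 occupy positions 1–3 → each gets rank 1.
The 2 values of 131 occupy positions 5–6 → each gets rank 5.
Rank 4 → value 145.

145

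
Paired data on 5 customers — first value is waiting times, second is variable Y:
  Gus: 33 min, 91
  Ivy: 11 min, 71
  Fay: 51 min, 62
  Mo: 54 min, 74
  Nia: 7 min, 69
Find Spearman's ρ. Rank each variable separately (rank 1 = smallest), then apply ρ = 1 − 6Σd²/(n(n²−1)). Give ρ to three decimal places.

Ranks of variable 1: 3, 2, 4, 5, 1
Ranks of variable 2: 5, 3, 1, 4, 2
d = r₁ − r₂: -2, -1, 3, 1, -1
d²: 4, 1, 9, 1, 1; Σd² = 16
ρ = 1 − 6·16/(5·24) = 1 − 96/120 = 0.200

0.200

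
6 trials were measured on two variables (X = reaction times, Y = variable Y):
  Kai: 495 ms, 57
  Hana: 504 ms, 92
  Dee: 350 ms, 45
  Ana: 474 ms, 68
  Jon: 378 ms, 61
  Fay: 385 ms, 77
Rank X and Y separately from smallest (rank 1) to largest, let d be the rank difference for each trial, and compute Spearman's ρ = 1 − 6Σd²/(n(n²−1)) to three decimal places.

0.600

Ranks of variable 1: 5, 6, 1, 4, 2, 3
Ranks of variable 2: 2, 6, 1, 4, 3, 5
d = r₁ − r₂: 3, 0, 0, 0, -1, -2
d²: 9, 0, 0, 0, 1, 4; Σd² = 14
ρ = 1 − 6·14/(6·35) = 1 − 84/210 = 0.600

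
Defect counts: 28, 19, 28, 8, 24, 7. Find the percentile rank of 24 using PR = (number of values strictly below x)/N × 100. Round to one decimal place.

50.0

N = 6.
Strictly below 24: 3. Equal to 24: 1.
PR = 3/6 × 100 = 50.0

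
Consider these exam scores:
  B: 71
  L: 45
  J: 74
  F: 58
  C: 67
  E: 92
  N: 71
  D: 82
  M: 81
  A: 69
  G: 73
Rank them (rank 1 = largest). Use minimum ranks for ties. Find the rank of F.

Sorted (descending): 92, 82, 81, 74, 73, 71, 71, 69, 67, 58, 45
The 2 values of 71 occupy positions 6–7 → each gets rank 6.
F has value 58 → rank 10.

10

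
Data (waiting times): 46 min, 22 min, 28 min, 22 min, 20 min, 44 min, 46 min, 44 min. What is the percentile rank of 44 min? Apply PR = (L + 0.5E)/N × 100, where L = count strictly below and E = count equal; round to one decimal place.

N = 8.
Strictly below 44: 4. Equal to 44: 2.
PR = (4 + 0.5·2)/8 × 100 = 62.5

62.5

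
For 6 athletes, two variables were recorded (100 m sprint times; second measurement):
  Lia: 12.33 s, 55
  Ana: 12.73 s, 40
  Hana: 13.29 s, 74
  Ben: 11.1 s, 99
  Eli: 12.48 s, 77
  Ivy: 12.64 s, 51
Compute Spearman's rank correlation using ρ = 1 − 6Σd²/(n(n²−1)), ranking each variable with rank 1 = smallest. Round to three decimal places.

-0.543

Ranks of variable 1: 2, 5, 6, 1, 3, 4
Ranks of variable 2: 3, 1, 4, 6, 5, 2
d = r₁ − r₂: -1, 4, 2, -5, -2, 2
d²: 1, 16, 4, 25, 4, 4; Σd² = 54
ρ = 1 − 6·54/(6·35) = 1 − 324/210 = -0.543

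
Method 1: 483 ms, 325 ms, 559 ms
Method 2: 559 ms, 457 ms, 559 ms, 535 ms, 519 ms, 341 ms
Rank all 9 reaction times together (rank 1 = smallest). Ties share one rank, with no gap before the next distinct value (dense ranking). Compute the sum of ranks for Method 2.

30

Sorted (ascending): 325, 341, 457, 483, 519, 535, 559, 559, 559
The 3 values of 559 share dense rank 7.
Remaining distinct values take the next consecutive integers.
Method 2 values → pooled ranks: 559→7, 457→3, 559→7, 535→6, 519→5, 341→2
Rank sum = 7 + 3 + 7 + 6 + 5 + 2 = 30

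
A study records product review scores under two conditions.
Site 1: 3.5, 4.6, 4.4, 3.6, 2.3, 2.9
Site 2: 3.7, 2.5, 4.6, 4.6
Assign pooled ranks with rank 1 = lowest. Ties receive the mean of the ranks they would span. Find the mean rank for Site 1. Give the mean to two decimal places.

Sorted (ascending): 2.3, 2.5, 2.9, 3.5, 3.6, 3.7, 4.4, 4.6, 4.6, 4.6
The 3 values of 4.6 occupy positions 8–10 → average rank 9.
Site 1 values → pooled ranks: 3.5→4, 4.6→9, 4.4→7, 3.6→5, 2.3→1, 2.9→3
Mean rank = (4 + 9 + 7 + 5 + 1 + 3) / 6 = 4.83

4.83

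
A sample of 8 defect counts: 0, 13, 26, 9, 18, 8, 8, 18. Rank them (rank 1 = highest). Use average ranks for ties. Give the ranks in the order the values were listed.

Sorted (descending): 26, 18, 18, 13, 9, 8, 8, 0
The 2 values of 18 occupy positions 2–3 → average rank (2+3)/2 = 2.5.
The 2 values of 8 occupy positions 6–7 → average rank (6+7)/2 = 6.5.

8, 4, 1, 5, 2.5, 6.5, 6.5, 2.5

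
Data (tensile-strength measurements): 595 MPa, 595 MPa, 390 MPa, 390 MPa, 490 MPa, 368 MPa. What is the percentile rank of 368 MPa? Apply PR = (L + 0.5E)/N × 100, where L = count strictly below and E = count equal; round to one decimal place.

N = 6.
Strictly below 368: 0. Equal to 368: 1.
PR = (0 + 0.5·1)/6 × 100 = 8.3

8.3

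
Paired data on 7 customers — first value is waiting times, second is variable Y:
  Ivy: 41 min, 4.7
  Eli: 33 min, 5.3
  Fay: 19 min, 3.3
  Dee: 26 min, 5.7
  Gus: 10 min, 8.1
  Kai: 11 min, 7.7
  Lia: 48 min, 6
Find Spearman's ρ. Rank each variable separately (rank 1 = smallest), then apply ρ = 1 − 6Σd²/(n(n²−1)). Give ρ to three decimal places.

Ranks of variable 1: 6, 5, 3, 4, 1, 2, 7
Ranks of variable 2: 2, 3, 1, 4, 7, 6, 5
d = r₁ − r₂: 4, 2, 2, 0, -6, -4, 2
d²: 16, 4, 4, 0, 36, 16, 4; Σd² = 80
ρ = 1 − 6·80/(7·48) = 1 − 480/336 = -0.429

-0.429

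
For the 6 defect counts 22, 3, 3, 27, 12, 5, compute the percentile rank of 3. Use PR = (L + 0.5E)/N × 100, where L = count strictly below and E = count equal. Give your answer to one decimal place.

16.7

N = 6.
Strictly below 3: 0. Equal to 3: 2.
PR = (0 + 0.5·2)/6 × 100 = 16.7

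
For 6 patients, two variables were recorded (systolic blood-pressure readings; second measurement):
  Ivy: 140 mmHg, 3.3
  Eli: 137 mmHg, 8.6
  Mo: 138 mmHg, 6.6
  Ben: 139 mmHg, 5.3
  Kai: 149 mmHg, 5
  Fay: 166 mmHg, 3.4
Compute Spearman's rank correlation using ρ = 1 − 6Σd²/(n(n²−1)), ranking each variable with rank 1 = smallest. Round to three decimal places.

Ranks of variable 1: 4, 1, 2, 3, 5, 6
Ranks of variable 2: 1, 6, 5, 4, 3, 2
d = r₁ − r₂: 3, -5, -3, -1, 2, 4
d²: 9, 25, 9, 1, 4, 16; Σd² = 64
ρ = 1 − 6·64/(6·35) = 1 − 384/210 = -0.829

-0.829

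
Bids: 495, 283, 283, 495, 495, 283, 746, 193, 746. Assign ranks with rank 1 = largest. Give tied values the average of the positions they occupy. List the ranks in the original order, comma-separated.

Sorted (descending): 746, 746, 495, 495, 495, 283, 283, 283, 193
The 2 values of 746 occupy positions 1–2 → average rank (1+2)/2 = 1.5.
The 3 values of 495 occupy positions 3–5 → average rank 4.
The 3 values of 283 occupy positions 6–8 → average rank 7.

4, 7, 7, 4, 4, 7, 1.5, 9, 1.5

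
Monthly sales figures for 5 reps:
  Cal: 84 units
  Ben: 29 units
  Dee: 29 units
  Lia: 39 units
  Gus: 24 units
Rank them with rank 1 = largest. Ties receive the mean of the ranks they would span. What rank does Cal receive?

1

Sorted (descending): 84, 39, 29, 29, 24
The 2 values of 29 occupy positions 3–4 → average rank (3+4)/2 = 3.5.
Cal has value 84 units → rank 1.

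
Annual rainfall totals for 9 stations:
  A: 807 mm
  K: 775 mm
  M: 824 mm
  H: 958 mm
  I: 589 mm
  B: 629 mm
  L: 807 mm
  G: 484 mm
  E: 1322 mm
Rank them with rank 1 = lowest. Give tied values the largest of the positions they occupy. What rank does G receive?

Sorted (ascending): 484, 589, 629, 775, 807, 807, 824, 958, 1322
The 2 values of 807 occupy positions 5–6 → each gets rank 6.
G has value 484 mm → rank 1.

1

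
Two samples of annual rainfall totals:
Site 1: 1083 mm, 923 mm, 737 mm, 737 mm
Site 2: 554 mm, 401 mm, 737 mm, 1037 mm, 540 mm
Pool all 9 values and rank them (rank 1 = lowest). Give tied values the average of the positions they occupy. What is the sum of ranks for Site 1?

26

Sorted (ascending): 401, 540, 554, 737, 737, 737, 923, 1037, 1083
The 3 values of 737 occupy positions 4–6 → average rank 5.
Site 1 values → pooled ranks: 1083→9, 923→7, 737→5, 737→5
Rank sum = 9 + 7 + 5 + 5 = 26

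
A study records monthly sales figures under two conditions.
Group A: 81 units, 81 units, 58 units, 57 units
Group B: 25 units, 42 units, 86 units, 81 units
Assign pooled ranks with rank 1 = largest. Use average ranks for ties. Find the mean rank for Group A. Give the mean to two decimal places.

4.25

Sorted (descending): 86, 81, 81, 81, 58, 57, 42, 25
The 3 values of 81 occupy positions 2–4 → average rank 3.
Group A values → pooled ranks: 81→3, 81→3, 58→5, 57→6
Mean rank = (3 + 3 + 5 + 6) / 4 = 4.25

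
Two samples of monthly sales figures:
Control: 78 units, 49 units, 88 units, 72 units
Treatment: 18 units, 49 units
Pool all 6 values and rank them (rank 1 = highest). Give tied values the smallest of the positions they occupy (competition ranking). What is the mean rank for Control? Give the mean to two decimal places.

2.50

Sorted (descending): 88, 78, 72, 49, 49, 18
The 2 values of 49 occupy positions 4–5 → each gets rank 4.
Control values → pooled ranks: 78→2, 49→4, 88→1, 72→3
Mean rank = (2 + 4 + 1 + 3) / 4 = 2.50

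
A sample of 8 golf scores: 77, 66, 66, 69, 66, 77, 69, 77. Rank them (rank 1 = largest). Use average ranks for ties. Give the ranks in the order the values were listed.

2, 7, 7, 4.5, 7, 2, 4.5, 2

Sorted (descending): 77, 77, 77, 69, 69, 66, 66, 66
The 3 values of 77 occupy positions 1–3 → average rank 2.
The 2 values of 69 occupy positions 4–5 → average rank (4+5)/2 = 4.5.
The 3 values of 66 occupy positions 6–8 → average rank 7.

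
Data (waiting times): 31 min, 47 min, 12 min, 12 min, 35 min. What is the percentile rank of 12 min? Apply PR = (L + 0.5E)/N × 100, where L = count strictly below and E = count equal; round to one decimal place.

N = 5.
Strictly below 12: 0. Equal to 12: 2.
PR = (0 + 0.5·2)/5 × 100 = 20.0

20.0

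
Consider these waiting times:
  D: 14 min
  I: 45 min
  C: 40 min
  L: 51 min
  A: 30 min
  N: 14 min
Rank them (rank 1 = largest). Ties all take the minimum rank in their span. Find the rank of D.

5

Sorted (descending): 51, 45, 40, 30, 14, 14
The 2 values of 14 occupy positions 5–6 → each gets rank 5.
D has value 14 min → rank 5.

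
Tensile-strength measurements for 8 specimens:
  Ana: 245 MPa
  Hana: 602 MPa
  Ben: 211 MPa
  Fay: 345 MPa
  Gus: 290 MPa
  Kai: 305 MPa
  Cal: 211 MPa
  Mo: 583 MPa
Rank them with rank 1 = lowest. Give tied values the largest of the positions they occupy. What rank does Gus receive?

4

Sorted (ascending): 211, 211, 245, 290, 305, 345, 583, 602
The 2 values of 211 occupy positions 1–2 → each gets rank 2.
Gus has value 290 MPa → rank 4.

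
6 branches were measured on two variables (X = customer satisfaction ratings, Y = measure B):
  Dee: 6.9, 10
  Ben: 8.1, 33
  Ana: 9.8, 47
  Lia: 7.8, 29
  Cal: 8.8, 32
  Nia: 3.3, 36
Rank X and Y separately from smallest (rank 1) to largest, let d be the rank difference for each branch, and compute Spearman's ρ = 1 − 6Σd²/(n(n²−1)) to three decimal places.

0.371

Ranks of variable 1: 2, 4, 6, 3, 5, 1
Ranks of variable 2: 1, 4, 6, 2, 3, 5
d = r₁ − r₂: 1, 0, 0, 1, 2, -4
d²: 1, 0, 0, 1, 4, 16; Σd² = 22
ρ = 1 − 6·22/(6·35) = 1 − 132/210 = 0.371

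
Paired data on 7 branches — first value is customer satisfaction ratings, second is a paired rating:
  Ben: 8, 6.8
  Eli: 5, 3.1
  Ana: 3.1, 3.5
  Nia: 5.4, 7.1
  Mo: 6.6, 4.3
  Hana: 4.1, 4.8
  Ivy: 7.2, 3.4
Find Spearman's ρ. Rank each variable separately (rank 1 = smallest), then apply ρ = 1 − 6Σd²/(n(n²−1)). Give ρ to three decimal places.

Ranks of variable 1: 7, 3, 1, 4, 5, 2, 6
Ranks of variable 2: 6, 1, 3, 7, 4, 5, 2
d = r₁ − r₂: 1, 2, -2, -3, 1, -3, 4
d²: 1, 4, 4, 9, 1, 9, 16; Σd² = 44
ρ = 1 − 6·44/(7·48) = 1 − 264/336 = 0.214

0.214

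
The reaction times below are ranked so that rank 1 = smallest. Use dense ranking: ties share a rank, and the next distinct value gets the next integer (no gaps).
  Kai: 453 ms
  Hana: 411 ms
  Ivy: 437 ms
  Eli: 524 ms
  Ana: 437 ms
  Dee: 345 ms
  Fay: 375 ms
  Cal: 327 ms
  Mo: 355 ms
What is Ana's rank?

6

Sorted (ascending): 327, 345, 355, 375, 411, 437, 437, 453, 524
The 2 values of 437 share dense rank 6.
Remaining distinct values take the next consecutive integers.
Ana has value 437 ms → rank 6.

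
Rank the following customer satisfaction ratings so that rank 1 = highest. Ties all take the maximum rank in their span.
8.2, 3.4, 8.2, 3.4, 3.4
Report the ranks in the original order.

2, 5, 2, 5, 5

Sorted (descending): 8.2, 8.2, 3.4, 3.4, 3.4
The 2 values of 8.2 occupy positions 1–2 → each gets rank 2.
The 3 values of 3.4 occupy positions 3–5 → each gets rank 5.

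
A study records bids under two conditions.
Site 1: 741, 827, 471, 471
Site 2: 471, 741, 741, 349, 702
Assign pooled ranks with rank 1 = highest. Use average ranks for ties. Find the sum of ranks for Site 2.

27

Sorted (descending): 827, 741, 741, 741, 702, 471, 471, 471, 349
The 3 values of 741 occupy positions 2–4 → average rank 3.
The 3 values of 471 occupy positions 6–8 → average rank 7.
Site 2 values → pooled ranks: 471→7, 741→3, 741→3, 349→9, 702→5
Rank sum = 7 + 3 + 3 + 9 + 5 = 27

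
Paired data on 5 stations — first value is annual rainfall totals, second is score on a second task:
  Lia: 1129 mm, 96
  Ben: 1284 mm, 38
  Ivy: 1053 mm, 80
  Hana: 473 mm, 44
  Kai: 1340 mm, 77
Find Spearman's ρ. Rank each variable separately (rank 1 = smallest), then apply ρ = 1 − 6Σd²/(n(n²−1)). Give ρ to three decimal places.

Ranks of variable 1: 3, 4, 2, 1, 5
Ranks of variable 2: 5, 1, 4, 2, 3
d = r₁ − r₂: -2, 3, -2, -1, 2
d²: 4, 9, 4, 1, 4; Σd² = 22
ρ = 1 − 6·22/(5·24) = 1 − 132/120 = -0.100

-0.100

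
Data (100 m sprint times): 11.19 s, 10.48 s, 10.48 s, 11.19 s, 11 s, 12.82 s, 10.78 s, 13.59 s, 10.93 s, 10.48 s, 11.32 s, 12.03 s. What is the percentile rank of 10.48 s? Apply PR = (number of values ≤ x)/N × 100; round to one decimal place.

25.0

N = 12.
Strictly below 10.48: 0. Equal to 10.48: 3.
PR = 3/12 × 100 = 25.0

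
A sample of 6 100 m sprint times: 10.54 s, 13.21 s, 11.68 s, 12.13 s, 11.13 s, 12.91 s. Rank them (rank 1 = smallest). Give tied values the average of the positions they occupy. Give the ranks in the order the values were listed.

1, 6, 3, 4, 2, 5

Sorted (ascending): 10.54, 11.13, 11.68, 12.13, 12.91, 13.21
No ties — each value takes its position as its rank.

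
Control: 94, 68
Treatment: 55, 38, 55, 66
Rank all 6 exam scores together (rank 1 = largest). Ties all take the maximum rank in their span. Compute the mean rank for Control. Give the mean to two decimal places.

1.50

Sorted (descending): 94, 68, 66, 55, 55, 38
The 2 values of 55 occupy positions 4–5 → each gets rank 5.
Control values → pooled ranks: 94→1, 68→2
Mean rank = (1 + 2) / 2 = 1.50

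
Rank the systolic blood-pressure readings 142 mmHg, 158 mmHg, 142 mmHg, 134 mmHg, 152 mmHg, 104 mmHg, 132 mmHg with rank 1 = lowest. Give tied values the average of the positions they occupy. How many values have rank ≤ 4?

Sorted (ascending): 104, 132, 134, 142, 142, 152, 158
The 2 values of 142 occupy positions 4–5 → average rank (4+5)/2 = 4.5.
Ranks ≤ 4: {1, 2, 3} → 3 values.

3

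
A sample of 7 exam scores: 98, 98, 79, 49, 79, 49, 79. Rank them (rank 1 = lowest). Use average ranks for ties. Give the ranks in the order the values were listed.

Sorted (ascending): 49, 49, 79, 79, 79, 98, 98
The 2 values of 49 occupy positions 1–2 → average rank (1+2)/2 = 1.5.
The 3 values of 79 occupy positions 3–5 → average rank 4.
The 2 values of 98 occupy positions 6–7 → average rank (6+7)/2 = 6.5.

6.5, 6.5, 4, 1.5, 4, 1.5, 4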